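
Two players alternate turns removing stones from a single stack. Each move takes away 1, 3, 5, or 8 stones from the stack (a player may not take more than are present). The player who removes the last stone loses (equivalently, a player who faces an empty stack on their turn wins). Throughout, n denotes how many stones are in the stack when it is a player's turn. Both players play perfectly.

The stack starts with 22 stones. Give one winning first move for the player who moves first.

Positions with no move are W. A position that does have a move is losing for the player to move precisely when every available move leads to a winning position for the opponent. Fill in the labels:
n=0: no move; the opponent has just taken the last stone and therefore loses → W
n=1: →0(W) only, which is W, so L
n=2: →1(L), so W
n=3: →2(W), 0(W) — all W, so L
n=4: →3(L), so W
n=5: →4(W), 2(W), 0(W) — all W, so L
n=6: →5(L), so W
n=7: →6(W), 4(W), 2(W) — all W, so L
n=8: →7(L), so W
n=9: →1(L), so W
n=10: →7(L), so W
n=11: →3(L), so W
n=12: →7(L), so W
n=13: →5(L), so W
n=14: →13(W), 11(W), 9(W), 6(W) — all W, so L
n=15: →14(L), so W
n=16: →15(W), 13(W), 11(W), 8(W) — all W, so L
n=17: →16(L), so W
n=18: →17(W), 15(W), 13(W), 10(W) — all W, so L
n=19: →18(L), so W
n=20: →19(W), 17(W), 15(W), 12(W) — all W, so L
n=21: →20(L), so W
n=22: →14(L), so W
From 22, the L positions reachable in one move are: 14.

Remove 8, leaving 14.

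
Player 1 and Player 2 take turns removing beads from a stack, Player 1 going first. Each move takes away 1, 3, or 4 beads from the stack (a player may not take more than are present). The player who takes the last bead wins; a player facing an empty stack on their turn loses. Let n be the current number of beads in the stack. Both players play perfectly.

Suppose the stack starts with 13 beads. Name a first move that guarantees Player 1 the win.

Classify positions by backward induction: terminal positions (no move available) are L. From any other position, the mover wins iff some move reaches an L.
n=0: no move → L
n=1: →0(L), so W
n=2: →1(W) only, which is W, so L
n=3: →2(L), so W
n=4: →0(L), so W
n=5: →2(L), so W
n=6: →2(L), so W
n=7: →6(W), 4(W), 3(W) — all W, so L
n=8: →7(L), so W
n=9: →8(W), 6(W), 5(W) — all W, so L
n=10: →9(L), so W
n=11: →7(L), so W
n=12: →9(L), so W
n=13: →9(L), so W
From 13, the L positions reachable in one move are: 9.

Remove 4, leaving 9.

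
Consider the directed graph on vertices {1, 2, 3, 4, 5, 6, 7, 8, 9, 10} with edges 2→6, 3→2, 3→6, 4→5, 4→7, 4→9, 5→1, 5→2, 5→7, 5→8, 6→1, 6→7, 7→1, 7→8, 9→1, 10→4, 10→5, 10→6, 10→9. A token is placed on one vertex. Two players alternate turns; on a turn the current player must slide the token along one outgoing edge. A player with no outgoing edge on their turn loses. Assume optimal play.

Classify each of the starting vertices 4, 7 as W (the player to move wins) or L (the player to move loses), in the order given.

4: L, 7: W

Classify positions by backward induction: terminal positions (no move available) are L. From any other position, the mover wins iff some move reaches an L.
Every edge goes from a vertex to one that appears earlier in the order 8, 1, 7, 6, 2, 9, 5, 4, 10, 3, so processing vertices in that order labels each vertex after all of its successors.
8: no outgoing edge → L
1: no outgoing edge → L
7: W (go to 1, an L position)
6: W (go to 1, an L position)
2: L (sole option 6(W) is W)
9: W (go to 1, an L position)
5: W (go to 2, an L position)
4: L (options 5(W), 9(W), 7(W) are all W)
10: W (go to 4, an L position)
3: W (go to 2, an L position)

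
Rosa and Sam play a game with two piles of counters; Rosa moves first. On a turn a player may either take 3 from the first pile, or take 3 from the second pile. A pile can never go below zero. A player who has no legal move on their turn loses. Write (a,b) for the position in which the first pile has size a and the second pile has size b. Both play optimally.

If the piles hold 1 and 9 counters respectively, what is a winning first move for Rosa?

Compute win/loss labels from the base case upward. A position with no move is L. Any other position is W if it can reach an L in one move, else L.
No move ever increases a pile, so every position that can arise here has a ≤ 1 and b ≤ 9; it is enough to label the cells with 0 ≤ a ≤ 1 and 0 ≤ b ≤ 9.
Every move lowers a or b (never raises either), so fill the grid row by row in increasing a, and left to right within a row: each cell's successors are then already labelled.
      b=0  b=1  b=2  b=3  b=4  b=5  b=6  b=7  b=8  b=9
a=0:    L    L    L    W    W    W    L    L    L    W
a=1:    L    L    L    W    W    W    L    L    L    W
Cells with no legal move (terminal, hence L): (0,0), (0,1), (0,2), (1,0), (1,1), (1,2).
The remaining L cells, each justified by listing all of its moves:
(0,6): L (sole option (0,3)(W) is W)
(0,7): L (sole option (0,4)(W) is W)
(0,8): L (sole option (0,5)(W) is W)
(1,6): L (sole option (1,3)(W) is W)
(1,7): L (sole option (1,4)(W) is W)
(1,8): L (sole option (1,5)(W) is W)
Every other cell has at least one move into one of the L cells above, so it is W.
From (1,9), the L positions reachable in one move are: (1,6).

Move to (1,6).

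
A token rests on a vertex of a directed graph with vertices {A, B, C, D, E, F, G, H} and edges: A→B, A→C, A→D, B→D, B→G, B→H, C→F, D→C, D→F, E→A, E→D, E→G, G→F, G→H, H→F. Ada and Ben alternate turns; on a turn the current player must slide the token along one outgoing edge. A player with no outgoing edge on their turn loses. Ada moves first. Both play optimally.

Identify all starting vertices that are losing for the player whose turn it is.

Label each position W (a win for the player to move) or L (a loss). A position with no legal move is L; any other position is W exactly when some move reaches an L, and L when every move reaches a W.
Every edge goes from a vertex to one that appears earlier in the order F, C, H, D, G, B, A, E, so processing vertices in that order labels each vertex after all of its successors.
F: no outgoing edge → L
C: W (go to F, an L position)
H: W (go to F, an L position)
D: W (go to F, an L position)
G: W (go to F, an L position)
B: L (options G(W), D(W), H(W) are all W)
A: W (go to B, an L position)
E: L (options A(W), G(W), D(W) are all W)
The losing starting vertices are exactly the entries labelled L in this table (3 of them).

B, E, F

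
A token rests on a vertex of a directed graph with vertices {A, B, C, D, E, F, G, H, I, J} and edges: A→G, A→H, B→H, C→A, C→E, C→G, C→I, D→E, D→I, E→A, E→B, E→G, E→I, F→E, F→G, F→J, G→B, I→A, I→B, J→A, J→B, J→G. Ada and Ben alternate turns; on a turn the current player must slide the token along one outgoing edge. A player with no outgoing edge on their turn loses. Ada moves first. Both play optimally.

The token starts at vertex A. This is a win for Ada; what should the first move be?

Move to G.

Use the standard recursion: the mover loses at a terminal position; elsewhere, the mover wins exactly when some move hands the opponent an L position.
Every edge goes from a vertex to one that appears earlier in the order H, B, G, A, I, E, J, C, F, D, so processing vertices in that order labels each vertex after all of its successors.
H: no outgoing edge → L
B: reaches L-position H → W
G: only reaches B(W), which is W → L
A: reaches L-position G → W
I: only reaches A(W), B(W), all W → L
E: reaches L-position I → W
J: reaches L-position G → W
C: reaches L-position I → W
F: reaches L-position G → W
D: reaches L-position I → W
From A, the L positions reachable in one move are: G, H. Any move reaching one of these is winning.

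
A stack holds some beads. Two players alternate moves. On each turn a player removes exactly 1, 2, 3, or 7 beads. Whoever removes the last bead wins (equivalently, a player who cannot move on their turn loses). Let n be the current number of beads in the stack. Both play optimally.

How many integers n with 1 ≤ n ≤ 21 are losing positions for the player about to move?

5

Work bottom-up. With no move the player to move loses. Otherwise the position is W if at least one move leads to an L position for the opponent, and L if every move leads to a W.
n=0: no move → L
n=1: reaches L-position 0 → W
n=2: reaches L-position 0 → W
n=3: reaches L-position 0 → W
n=4: only reaches 3(W), 2(W), 1(W), all W → L
n=5: reaches L-position 4 → W
n=6: reaches L-position 4 → W
n=7: reaches L-position 4 → W
n=8: only reaches 7(W), 6(W), 5(W), 1(W), all W → L
n=9: reaches L-position 8 → W
n=10: reaches L-position 8 → W
n=11: reaches L-position 8 → W
n=12: only reaches 11(W), 10(W), 9(W), 5(W), all W → L
n=13: reaches L-position 12 → W
n=14: reaches L-position 12 → W
n=15: reaches L-position 12 → W
n=16: only reaches 15(W), 14(W), 13(W), 9(W), all W → L
n=17: reaches L-position 16 → W
n=18: reaches L-position 16 → W
n=19: reaches L-position 16 → W
n=20: only reaches 19(W), 18(W), 17(W), 13(W), all W → L
n=21: reaches L-position 20 → W
L entries with 1 ≤ n ≤ 21 (n=0 is outside the asked range and is not counted): n = 4, 8, 12, 16, 20; that makes 5.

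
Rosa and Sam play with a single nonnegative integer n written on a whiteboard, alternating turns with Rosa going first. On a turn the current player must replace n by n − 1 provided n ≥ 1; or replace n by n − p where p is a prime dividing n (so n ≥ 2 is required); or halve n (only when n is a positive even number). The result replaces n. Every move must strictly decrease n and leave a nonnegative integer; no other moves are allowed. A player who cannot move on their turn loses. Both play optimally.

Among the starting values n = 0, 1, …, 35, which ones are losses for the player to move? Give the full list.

Classify positions by backward induction: terminal positions (no move available) are L. From any other position, the mover wins iff some move reaches an L.
n=0: no move → L
n=1: →0(L), so W
n=2: →0(L), so W
n=3: →0(L), so W
n=4: →2(W), 3(W) — all W, so L
n=5: →0(L), so W
n=6: →4(L), so W
n=7: →0(L), so W
n=8: →4(L), so W
n=9: →6(W), 8(W) — all W, so L
n=10: →9(L), so W
n=11: →0(L), so W
n=12: →9(L), so W
n=13: →0(L), so W
n=14: →7(W), 12(W), 13(W) — all W, so L
n=15: →14(L), so W
n=16: →14(L), so W
n=17: →0(L), so W
n=18: →9(L), so W
n=19: →0(L), so W
n=20: →10(W), 15(W), 18(W), 19(W) — all W, so L
n=21: →14(L), so W
n=22: →20(L), so W
n=23: →0(L), so W
n=24: →12(W), 21(W), 22(W), 23(W) — all W, so L
n=25: →20(L), so W
n=26: →24(L), so W
n=27: →24(L), so W
n=28: →14(L), so W
n=29: →0(L), so W
n=30: →15(W), 25(W), 27(W), 28(W), 29(W) — all W, so L
n=31: →0(L), so W
n=32: →30(L), so W
n=33: →30(L), so W
n=34: →17(W), 32(W), 33(W) — all W, so L
n=35: →30(L), so W
Reading off the rows marked L gives the requested list; there are 8 such values of n.

0, 4, 9, 14, 20, 24, 30, 34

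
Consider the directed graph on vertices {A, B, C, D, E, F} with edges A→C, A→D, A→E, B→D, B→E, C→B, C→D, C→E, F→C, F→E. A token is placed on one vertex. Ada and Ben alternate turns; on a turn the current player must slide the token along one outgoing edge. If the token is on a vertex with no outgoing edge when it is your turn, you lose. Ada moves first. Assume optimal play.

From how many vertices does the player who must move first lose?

Positions with no move are L. A position that does have a move is losing for the player to move precisely when every available move leads to a winning position for the opponent. Fill in the labels:
Every edge goes from a vertex to one that appears earlier in the order E, D, B, C, A, F, so processing vertices in that order labels each vertex after all of its successors.
E: no outgoing edge → L
D: no outgoing edge → L
B: reaches L-position D → W
C: reaches L-position D → W
A: reaches L-position D → W
F: reaches L-position E → W
The L vertices are D, E; that is 2 in all.

2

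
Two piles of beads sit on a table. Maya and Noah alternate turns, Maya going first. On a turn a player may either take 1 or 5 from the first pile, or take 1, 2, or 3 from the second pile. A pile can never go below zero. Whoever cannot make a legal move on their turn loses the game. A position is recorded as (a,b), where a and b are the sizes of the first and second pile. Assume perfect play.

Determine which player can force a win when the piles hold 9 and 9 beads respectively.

Build the W/L table. Terminal = L. A non-terminal position is W if it has a move to some L; otherwise it is L.
No move ever increases a pile, so every position that can arise here has a ≤ 9 and b ≤ 9; it is enough to label the cells with 0 ≤ a ≤ 9 and 0 ≤ b ≤ 9.
Every move lowers a or b (never raises either), so fill the grid row by row in increasing a, and left to right within a row: each cell's successors are then already labelled.
      b=0  b=1  b=2  b=3  b=4  b=5  b=6  b=7  b=8  b=9
a=0:    L    W    W    W    L    W    W    W    L    W
a=1:    W    L    W    W    W    L    W    W    W    L
a=2:    L    W    W    W    L    W    W    W    L    W
a=3:    W    L    W    W    W    L    W    W    W    L
a=4:    L    W    W    W    L    W    W    W    L    W
a=5:    W    L    W    W    W    L    W    W    W    L
a=6:    L    W    W    W    L    W    W    W    L    W
a=7:    W    L    W    W    W    L    W    W    W    L
a=8:    L    W    W    W    L    W    W    W    L    W
a=9:    W    L    W    W    W    L    W    W    W    L
Cells with no legal move (terminal, hence L): (0,0).
The remaining L cells, each justified by listing all of its moves:
(0,4): moves to (0,3)(W), (0,2)(W), (0,1)(W); every one is W ⇒ L
(0,8): moves to (0,7)(W), (0,6)(W), (0,5)(W); every one is W ⇒ L
(1,1): moves to (0,1)(W), (1,0)(W); every one is W ⇒ L
(1,5): moves to (0,5)(W), (1,4)(W), (1,3)(W), (1,2)(W); every one is W ⇒ L
(1,9): moves to (0,9)(W), (1,8)(W), (1,7)(W), (1,6)(W); every one is W ⇒ L
(2,0): the only move is to (1,0)(W), a W ⇒ L
(2,4): moves to (1,4)(W), (2,3)(W), (2,2)(W), (2,1)(W); every one is W ⇒ L
(2,8): moves to (1,8)(W), (2,7)(W), (2,6)(W), (2,5)(W); every one is W ⇒ L
(3,1): moves to (2,1)(W), (3,0)(W); every one is W ⇒ L
(3,5): moves to (2,5)(W), (3,4)(W), (3,3)(W), (3,2)(W); every one is W ⇒ L
(3,9): moves to (2,9)(W), (3,8)(W), (3,7)(W), (3,6)(W); every one is W ⇒ L
(4,0): the only move is to (3,0)(W), a W ⇒ L
(4,4): moves to (3,4)(W), (4,3)(W), (4,2)(W), (4,1)(W); every one is W ⇒ L
(4,8): moves to (3,8)(W), (4,7)(W), (4,6)(W), (4,5)(W); every one is W ⇒ L
(5,1): moves to (4,1)(W), (0,1)(W), (5,0)(W); every one is W ⇒ L
(5,5): moves to (4,5)(W), (0,5)(W), (5,4)(W), (5,3)(W), (5,2)(W); every one is W ⇒ L
(5,9): moves to (4,9)(W), (0,9)(W), (5,8)(W), (5,7)(W), (5,6)(W); every one is W ⇒ L
(6,0): moves to (5,0)(W), (1,0)(W); every one is W ⇒ L
(6,4): moves to (5,4)(W), (1,4)(W), (6,3)(W), (6,2)(W), (6,1)(W); every one is W ⇒ L
(6,8): moves to (5,8)(W), (1,8)(W), (6,7)(W), (6,6)(W), (6,5)(W); every one is W ⇒ L
(7,1): moves to (6,1)(W), (2,1)(W), (7,0)(W); every one is W ⇒ L
(7,5): moves to (6,5)(W), (2,5)(W), (7,4)(W), (7,3)(W), (7,2)(W); every one is W ⇒ L
(7,9): moves to (6,9)(W), (2,9)(W), (7,8)(W), (7,7)(W), (7,6)(W); every one is W ⇒ L
(8,0): moves to (7,0)(W), (3,0)(W); every one is W ⇒ L
(8,4): moves to (7,4)(W), (3,4)(W), (8,3)(W), (8,2)(W), (8,1)(W); every one is W ⇒ L
(8,8): moves to (7,8)(W), (3,8)(W), (8,7)(W), (8,6)(W), (8,5)(W); every one is W ⇒ L
(9,1): moves to (8,1)(W), (4,1)(W), (9,0)(W); every one is W ⇒ L
(9,5): moves to (8,5)(W), (4,5)(W), (9,4)(W), (9,3)(W), (9,2)(W); every one is W ⇒ L
(9,9): moves to (8,9)(W), (4,9)(W), (9,8)(W), (9,7)(W), (9,6)(W); every one is W ⇒ L
Every other cell has at least one move into one of the L cells above, so it is W.
The starting position (9,9) is L: whatever Maya does, the opponent receives a W position.

Noah wins.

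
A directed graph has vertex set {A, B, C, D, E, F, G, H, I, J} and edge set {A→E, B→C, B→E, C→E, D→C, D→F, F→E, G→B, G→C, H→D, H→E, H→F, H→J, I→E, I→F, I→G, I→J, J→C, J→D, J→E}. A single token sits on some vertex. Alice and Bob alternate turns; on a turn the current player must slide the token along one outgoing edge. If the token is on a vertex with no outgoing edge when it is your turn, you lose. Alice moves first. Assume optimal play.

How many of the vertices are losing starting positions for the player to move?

Classify positions by backward induction: terminal positions (no move available) are L. From any other position, the mover wins iff some move reaches an L.
Every edge goes from a vertex to one that appears earlier in the order E, C, F, D, J, B, G, A, I, H, so processing vertices in that order labels each vertex after all of its successors.
E: no outgoing edge → L
C: reaches L-position E → W
F: reaches L-position E → W
D: only reaches F(W), C(W), all W → L
J: reaches L-position D → W
B: reaches L-position E → W
G: only reaches B(W), C(W), all W → L
A: reaches L-position E → W
I: reaches L-position G → W
H: reaches L-position D → W
The L vertices are D, E, G; that is 3 in all.

3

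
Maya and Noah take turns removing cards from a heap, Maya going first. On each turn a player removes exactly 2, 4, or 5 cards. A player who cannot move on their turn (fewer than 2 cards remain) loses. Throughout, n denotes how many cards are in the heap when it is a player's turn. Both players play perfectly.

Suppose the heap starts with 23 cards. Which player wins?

Maya wins.

Positions with no move are L. A position that does have a move is losing for the player to move precisely when every available move leads to a winning position for the opponent. Fill in the labels:
n=0: no move → L
n=1: no move → L
n=2: can move to 0, which is L ⇒ W
n=3: can move to 1, which is L ⇒ W
n=4: can move to 0, which is L ⇒ W
n=5: can move to 1, which is L ⇒ W
n=6: can move to 1, which is L ⇒ W
n=7: moves to 5(W), 3(W), 2(W); every one is W ⇒ L
n=8: moves to 6(W), 4(W), 3(W); every one is W ⇒ L
n=9: can move to 7, which is L ⇒ W
n=10: can move to 8, which is L ⇒ W
n=11: can move to 7, which is L ⇒ W
n=12: can move to 8, which is L ⇒ W
n=13: can move to 8, which is L ⇒ W
n=14: moves to 12(W), 10(W), 9(W); every one is W ⇒ L
n=15: moves to 13(W), 11(W), 10(W); every one is W ⇒ L
n=16: can move to 14, which is L ⇒ W
n=17: can move to 15, which is L ⇒ W
n=18: can move to 14, which is L ⇒ W
n=19: can move to 15, which is L ⇒ W
n=20: can move to 15, which is L ⇒ W
n=21: moves to 19(W), 17(W), 16(W); every one is W ⇒ L
n=22: moves to 20(W), 18(W), 17(W); every one is W ⇒ L
n=23: can move to 21, which is L ⇒ W
From 23 Maya can remove 2, leaving 21, reaching an L position.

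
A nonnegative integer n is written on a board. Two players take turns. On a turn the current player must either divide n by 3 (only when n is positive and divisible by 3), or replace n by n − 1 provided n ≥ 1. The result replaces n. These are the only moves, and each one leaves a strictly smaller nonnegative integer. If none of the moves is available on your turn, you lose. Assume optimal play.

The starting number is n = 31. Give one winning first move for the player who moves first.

Move to 30.

Positions with no move are L. A position that does have a move is losing for the player to move precisely when every available move leads to a winning position for the opponent. Fill in the labels:
n=0: no move → L
n=1: reaches L-position 0 → W
n=2: only reaches 1(W), which is W → L
n=3: reaches L-position 2 → W
n=4: only reaches 3(W), which is W → L
n=5: reaches L-position 4 → W
n=6: reaches L-position 2 → W
n=7: only reaches 6(W), which is W → L
n=8: reaches L-position 7 → W
n=9: only reaches 3(W), 8(W), all W → L
n=10: reaches L-position 9 → W
n=11: only reaches 10(W), which is W → L
n=12: reaches L-position 4 → W
n=13: only reaches 12(W), which is W → L
n=14: reaches L-position 13 → W
n=15: only reaches 5(W), 14(W), all W → L
n=16: reaches L-position 15 → W
n=17: only reaches 16(W), which is W → L
n=18: reaches L-position 17 → W
n=19: only reaches 18(W), which is W → L
n=20: reaches L-position 19 → W
n=21: reaches L-position 7 → W
n=22: only reaches 21(W), which is W → L
n=23: reaches L-position 22 → W
n=24: only reaches 8(W), 23(W), all W → L
n=25: reaches L-position 24 → W
n=26: only reaches 25(W), which is W → L
n=27: reaches L-position 9 → W
n=28: only reaches 27(W), which is W → L
n=29: reaches L-position 28 → W
n=30: only reaches 10(W), 29(W), all W → L
n=31: reaches L-position 30 → W
From 31, the L positions reachable in one move are: 30.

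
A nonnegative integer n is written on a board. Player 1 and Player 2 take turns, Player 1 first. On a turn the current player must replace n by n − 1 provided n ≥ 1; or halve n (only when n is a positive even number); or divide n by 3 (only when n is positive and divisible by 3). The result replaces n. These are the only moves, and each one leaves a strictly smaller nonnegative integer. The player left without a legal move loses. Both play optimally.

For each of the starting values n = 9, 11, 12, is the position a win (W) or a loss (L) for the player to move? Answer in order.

9: L, 11: L, 12: W

Classify positions by backward induction: terminal positions (no move available) are L. From any other position, the mover wins iff some move reaches an L.
n=0: no move → L
n=1: →0(L), so W
n=2: →1(W) only, which is W, so L
n=3: →2(L), so W
n=4: →2(L), so W
n=5: →4(W) only, which is W, so L
n=6: →2(L), so W
n=7: →6(W) only, which is W, so L
n=8: →7(L), so W
n=9: →3(W), 8(W) — all W, so L
n=10: →5(L), so W
n=11: →10(W) only, which is W, so L
n=12: →11(L), so W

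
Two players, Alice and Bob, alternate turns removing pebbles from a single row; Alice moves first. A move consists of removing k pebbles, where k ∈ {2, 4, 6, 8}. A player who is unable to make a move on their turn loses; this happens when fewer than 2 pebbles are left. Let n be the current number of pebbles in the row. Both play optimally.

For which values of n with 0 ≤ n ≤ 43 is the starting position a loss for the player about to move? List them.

0, 1, 10, 11, 20, 21, 30, 31, 40, 41

Classify positions by backward induction: terminal positions (no move available) are L. From any other position, the mover wins iff some move reaches an L.
n=0: no move → L
n=1: no move → L
n=2: reaches L-position 0 → W
n=3: reaches L-position 1 → W
n=4: reaches L-position 0 → W
n=5: reaches L-position 1 → W
n=6: reaches L-position 0 → W
n=7: reaches L-position 1 → W
n=8: reaches L-position 0 → W
n=9: reaches L-position 1 → W
n=10: only reaches 8(W), 6(W), 4(W), 2(W), all W → L
n=11: only reaches 9(W), 7(W), 5(W), 3(W), all W → L
n=12: reaches L-position 10 → W
n=13: reaches L-position 11 → W
n=14: reaches L-position 10 → W
n=15: reaches L-position 11 → W
n=16: reaches L-position 10 → W
n=17: reaches L-position 11 → W
n=18: reaches L-position 10 → W
n=19: reaches L-position 11 → W
n=20: only reaches 18(W), 16(W), 14(W), 12(W), all W → L
n=21: only reaches 19(W), 17(W), 15(W), 13(W), all W → L
n=22: reaches L-position 20 → W
n=23: reaches L-position 21 → W
n=24: reaches L-position 20 → W
n=25: reaches L-position 21 → W
n=26: reaches L-position 20 → W
n=27: reaches L-position 21 → W
n=28: reaches L-position 20 → W
n=29: reaches L-position 21 → W
n=30: only reaches 28(W), 26(W), 24(W), 22(W), all W → L
n=31: only reaches 29(W), 27(W), 25(W), 23(W), all W → L
n=32: reaches L-position 30 → W
n=33: reaches L-position 31 → W
n=34: reaches L-position 30 → W
n=35: reaches L-position 31 → W
n=36: reaches L-position 30 → W
n=37: reaches L-position 31 → W
n=38: reaches L-position 30 → W
n=39: reaches L-position 31 → W
n=40: only reaches 38(W), 36(W), 34(W), 32(W), all W → L
n=41: only reaches 39(W), 37(W), 35(W), 33(W), all W → L
n=42: reaches L-position 40 → W
n=43: reaches L-position 41 → W
Reading off the rows marked L gives the requested list; there are 10 such values of n.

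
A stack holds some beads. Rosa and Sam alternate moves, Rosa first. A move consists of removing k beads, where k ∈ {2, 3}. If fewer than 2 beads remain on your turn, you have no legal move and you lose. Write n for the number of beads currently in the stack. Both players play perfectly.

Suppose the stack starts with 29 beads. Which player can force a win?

Rosa wins.

Positions with no move are L. A position that does have a move is losing for the player to move precisely when every available move leads to a winning position for the opponent. Fill in the labels:
n=0: no move → L
n=1: no move → L
n=2: can move to 0, which is L ⇒ W
n=3: can move to 1, which is L ⇒ W
n=4: can move to 1, which is L ⇒ W
n=5: moves to 3(W), 2(W); every one is W ⇒ L
n=6: moves to 4(W), 3(W); every one is W ⇒ L
n=7: can move to 5, which is L ⇒ W
n=8: can move to 6, which is L ⇒ W
n=9: can move to 6, which is L ⇒ W
n=10: moves to 8(W), 7(W); every one is W ⇒ L
n=11: moves to 9(W), 8(W); every one is W ⇒ L
n=12: can move to 10, which is L ⇒ W
n=13: can move to 11, which is L ⇒ W
n=14: can move to 11, which is L ⇒ W
n=15: moves to 13(W), 12(W); every one is W ⇒ L
n=16: moves to 14(W), 13(W); every one is W ⇒ L
n=17: can move to 15, which is L ⇒ W
n=18: can move to 16, which is L ⇒ W
n=19: can move to 16, which is L ⇒ W
n=20: moves to 18(W), 17(W); every one is W ⇒ L
n=21: moves to 19(W), 18(W); every one is W ⇒ L
n=22: can move to 20, which is L ⇒ W
n=23: can move to 21, which is L ⇒ W
n=24: can move to 21, which is L ⇒ W
n=25: moves to 23(W), 22(W); every one is W ⇒ L
n=26: moves to 24(W), 23(W); every one is W ⇒ L
n=27: can move to 25, which is L ⇒ W
n=28: can move to 26, which is L ⇒ W
n=29: can move to 26, which is L ⇒ W
The starting position 29 is W: Rosa should remove 3, leaving 26, handing over an L position.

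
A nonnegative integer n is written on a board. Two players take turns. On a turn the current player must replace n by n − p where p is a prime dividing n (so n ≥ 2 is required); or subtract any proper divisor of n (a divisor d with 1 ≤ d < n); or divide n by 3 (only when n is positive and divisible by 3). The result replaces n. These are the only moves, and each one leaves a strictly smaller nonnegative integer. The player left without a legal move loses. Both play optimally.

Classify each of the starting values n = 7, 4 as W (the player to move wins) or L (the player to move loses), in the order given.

7: W, 4: L

Use the standard recursion: the mover loses at a terminal position; elsewhere, the mover wins exactly when some move hands the opponent an L position.
n=0: no move → L
n=1: no move → L
n=2: reaches L-position 0 → W
n=3: reaches L-position 0 → W
n=4: only reaches 2(W), 3(W), all W → L
n=5: reaches L-position 0 → W
n=6: reaches L-position 4 → W
n=7: reaches L-position 0 → W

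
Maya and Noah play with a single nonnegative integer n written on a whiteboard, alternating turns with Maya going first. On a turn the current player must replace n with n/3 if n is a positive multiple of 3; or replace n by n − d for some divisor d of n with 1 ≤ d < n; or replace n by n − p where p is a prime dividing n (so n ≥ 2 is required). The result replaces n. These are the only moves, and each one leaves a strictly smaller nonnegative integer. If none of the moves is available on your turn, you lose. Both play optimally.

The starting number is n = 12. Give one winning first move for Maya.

Build the W/L table. Terminal = L. A non-terminal position is W if it has a move to some L; otherwise it is L.
n=0: no move → L
n=1: no move → L
n=2: reaches L-position 0 → W
n=3: reaches L-position 0 → W
n=4: only reaches 2(W), 3(W), all W → L
n=5: reaches L-position 0 → W
n=6: reaches L-position 4 → W
n=7: reaches L-position 0 → W
n=8: reaches L-position 4 → W
n=9: only reaches 3(W), 6(W), 8(W), all W → L
n=10: reaches L-position 9 → W
n=11: reaches L-position 0 → W
n=12: reaches L-position 4 → W
From 12, the L positions reachable in one move are: 4, 9. Any move reaching one of these is winning.

Move to 4.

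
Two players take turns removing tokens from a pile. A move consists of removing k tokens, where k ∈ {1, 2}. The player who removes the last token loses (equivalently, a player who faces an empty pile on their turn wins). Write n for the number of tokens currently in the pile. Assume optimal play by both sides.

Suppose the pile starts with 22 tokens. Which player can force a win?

Label each position W (a win for the player to move) or L (a loss). A position with no legal move is W; any other position is W exactly when some move reaches an L, and L when every move reaches a W.
n=0: no move; the opponent has just taken the last token and therefore loses → W
n=1: →0(W) only, which is W, so L
n=2: →1(L), so W
n=3: →1(L), so W
n=4: →3(W), 2(W) — all W, so L
n=5: →4(L), so W
n=6: →4(L), so W
n=7: →6(W), 5(W) — all W, so L
n=8: →7(L), so W
n=9: →7(L), so W
n=10: →9(W), 8(W) — all W, so L
n=11: →10(L), so W
n=12: →10(L), so W
n=13: →12(W), 11(W) — all W, so L
n=14: →13(L), so W
n=15: →13(L), so W
n=16: →15(W), 14(W) — all W, so L
n=17: →16(L), so W
n=18: →16(L), so W
n=19: →18(W), 17(W) — all W, so L
n=20: →19(L), so W
n=21: →19(L), so W
n=22: →21(W), 20(W) — all W, so L
The starting position 22 is L: whatever the player to move does, the opponent receives a W position.

The second player wins.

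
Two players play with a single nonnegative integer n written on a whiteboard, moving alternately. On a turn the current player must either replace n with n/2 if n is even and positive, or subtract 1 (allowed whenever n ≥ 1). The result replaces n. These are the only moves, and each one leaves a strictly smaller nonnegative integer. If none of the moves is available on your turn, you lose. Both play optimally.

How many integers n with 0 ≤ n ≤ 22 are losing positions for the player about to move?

11

Positions with no move are L. A position that does have a move is losing for the player to move precisely when every available move leads to a winning position for the opponent. Fill in the labels:
n=0: no move → L
n=1: can move to 0, which is L ⇒ W
n=2: the only move is to 1(W), a W ⇒ L
n=3: can move to 2, which is L ⇒ W
n=4: can move to 2, which is L ⇒ W
n=5: the only move is to 4(W), a W ⇒ L
n=6: can move to 5, which is L ⇒ W
n=7: the only move is to 6(W), a W ⇒ L
n=8: can move to 7, which is L ⇒ W
n=9: the only move is to 8(W), a W ⇒ L
n=10: can move to 5, which is L ⇒ W
n=11: the only move is to 10(W), a W ⇒ L
n=12: can move to 11, which is L ⇒ W
n=13: the only move is to 12(W), a W ⇒ L
n=14: can move to 7, which is L ⇒ W
n=15: the only move is to 14(W), a W ⇒ L
n=16: can move to 15, which is L ⇒ W
n=17: the only move is to 16(W), a W ⇒ L
n=18: can move to 9, which is L ⇒ W
n=19: the only move is to 18(W), a W ⇒ L
n=20: can move to 19, which is L ⇒ W
n=21: the only move is to 20(W), a W ⇒ L
n=22: can move to 11, which is L ⇒ W
L entries with 0 ≤ n ≤ 22: n = 0, 2, 5, 7, 9, 11, 13, 15, 17, 19, 21; that makes 11.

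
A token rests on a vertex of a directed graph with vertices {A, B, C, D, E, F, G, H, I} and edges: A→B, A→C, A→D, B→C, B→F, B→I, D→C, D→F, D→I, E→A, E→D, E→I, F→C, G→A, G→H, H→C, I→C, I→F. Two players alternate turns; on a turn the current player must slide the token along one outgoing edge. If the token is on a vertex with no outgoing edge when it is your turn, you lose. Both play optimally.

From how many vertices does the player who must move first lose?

3

Work bottom-up. With no move the player to move loses. Otherwise the position is W if at least one move leads to an L position for the opponent, and L if every move leads to a W.
Every edge goes from a vertex to one that appears earlier in the order C, F, I, D, B, A, H, G, E, so processing vertices in that order labels each vertex after all of its successors.
C: no outgoing edge → L
F: W (go to C, an L position)
I: W (go to C, an L position)
D: W (go to C, an L position)
B: W (go to C, an L position)
A: W (go to C, an L position)
H: W (go to C, an L position)
G: L (options H(W), A(W) are all W)
E: L (options A(W), D(W), I(W) are all W)
The L vertices are C, E, G; that is 3 in all.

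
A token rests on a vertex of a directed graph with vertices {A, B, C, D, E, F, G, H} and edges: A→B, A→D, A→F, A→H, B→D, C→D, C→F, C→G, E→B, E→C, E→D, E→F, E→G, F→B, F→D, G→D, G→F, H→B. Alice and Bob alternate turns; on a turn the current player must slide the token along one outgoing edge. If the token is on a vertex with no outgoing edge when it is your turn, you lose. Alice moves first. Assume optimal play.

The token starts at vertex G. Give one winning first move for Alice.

Move to D.

Label each position W (a win for the player to move) or L (a loss). A position with no legal move is L; any other position is W exactly when some move reaches an L, and L when every move reaches a W.
Every edge goes from a vertex to one that appears earlier in the order D, B, F, G, H, C, E, A, so processing vertices in that order labels each vertex after all of its successors.
D: no outgoing edge → L
B: reaches L-position D → W
F: reaches L-position D → W
G: reaches L-position D → W
H: only reaches B(W), which is W → L
C: reaches L-position D → W
E: reaches L-position D → W
A: reaches L-position H → W
From G, the L positions reachable in one move are: D.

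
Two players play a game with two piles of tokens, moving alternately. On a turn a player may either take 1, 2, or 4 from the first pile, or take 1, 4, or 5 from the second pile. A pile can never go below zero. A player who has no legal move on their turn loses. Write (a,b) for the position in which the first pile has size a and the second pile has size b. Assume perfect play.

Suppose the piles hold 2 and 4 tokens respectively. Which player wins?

The second player wins.

Compute win/loss labels from the base case upward. A position with no move is L. Any other position is W if it can reach an L in one move, else L.
No move ever increases a pile, so every position that can arise here has a ≤ 2 and b ≤ 4; it is enough to label the cells with 0 ≤ a ≤ 2 and 0 ≤ b ≤ 4.
Every move lowers a or b (never raises either), so fill the grid row by row in increasing a, and left to right within a row: each cell's successors are then already labelled.
      b=0  b=1  b=2  b=3  b=4
a=0:    L    W    L    W    W
a=1:    W    L    W    L    W
a=2:    W    W    W    W    L
Cells with no legal move (terminal, hence L): (0,0).
The remaining L cells, each justified by listing all of its moves:
(0,2): only reaches (0,1)(W), which is W → L
(1,1): only reaches (0,1)(W), (1,0)(W), all W → L
(1,3): only reaches (0,3)(W), (1,2)(W), all W → L
(2,4): only reaches (1,4)(W), (0,4)(W), (2,3)(W), (2,0)(W), all W → L
Every other cell has at least one move into one of the L cells above, so it is W.
Every move from (2,4) reaches a W position, so the mover loses.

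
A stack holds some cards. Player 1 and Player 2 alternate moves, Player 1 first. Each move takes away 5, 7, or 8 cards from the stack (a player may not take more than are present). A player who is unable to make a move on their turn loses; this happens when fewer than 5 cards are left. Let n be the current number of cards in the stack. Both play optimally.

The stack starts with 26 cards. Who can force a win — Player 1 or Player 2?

Compute win/loss labels from the base case upward. A position with no move is L. Any other position is W if it can reach an L in one move, else L.
n=0: no move → L
n=1: no move → L
n=2: no move → L
n=3: no move → L
n=4: no move → L
n=5: →0(L), so W
n=6: →1(L), so W
n=7: →2(L), so W
n=8: →3(L), so W
n=9: →4(L), so W
n=10: →3(L), so W
n=11: →4(L), so W
n=12: →4(L), so W
n=13: →8(W), 6(W), 5(W) — all W, so L
n=14: →9(W), 7(W), 6(W) — all W, so L
n=15: →10(W), 8(W), 7(W) — all W, so L
n=16: →11(W), 9(W), 8(W) — all W, so L
n=17: →12(W), 10(W), 9(W) — all W, so L
n=18: →13(L), so W
n=19: →14(L), so W
n=20: →15(L), so W
n=21: →16(L), so W
n=22: →17(L), so W
n=23: →16(L), so W
n=24: →17(L), so W
n=25: →17(L), so W
n=26: →21(W), 19(W), 18(W) — all W, so L
The starting position 26 is L: whatever Player 1 does, the opponent receives a W position.

Player 2 wins.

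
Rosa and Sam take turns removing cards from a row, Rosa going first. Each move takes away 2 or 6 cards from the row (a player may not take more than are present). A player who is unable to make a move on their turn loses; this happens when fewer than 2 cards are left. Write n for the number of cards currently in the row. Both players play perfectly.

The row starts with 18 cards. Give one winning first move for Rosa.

Work bottom-up. With no move the player to move loses. Otherwise the position is W if at least one move leads to an L position for the opponent, and L if every move leads to a W.
n=0: no move → L
n=1: no move → L
n=2: →0(L), so W
n=3: →1(L), so W
n=4: →2(W) only, which is W, so L
n=5: →3(W) only, which is W, so L
n=6: →4(L), so W
n=7: →5(L), so W
n=8: →6(W), 2(W) — all W, so L
n=9: →7(W), 3(W) — all W, so L
n=10: →8(L), so W
n=11: →9(L), so W
n=12: →10(W), 6(W) — all W, so L
n=13: →11(W), 7(W) — all W, so L
n=14: →12(L), so W
n=15: →13(L), so W
n=16: →14(W), 10(W) — all W, so L
n=17: →15(W), 11(W) — all W, so L
n=18: →16(L), so W
From 18, the L positions reachable in one move are: 16, 12. Any move reaching one of these is winning.

Remove 2, leaving 16.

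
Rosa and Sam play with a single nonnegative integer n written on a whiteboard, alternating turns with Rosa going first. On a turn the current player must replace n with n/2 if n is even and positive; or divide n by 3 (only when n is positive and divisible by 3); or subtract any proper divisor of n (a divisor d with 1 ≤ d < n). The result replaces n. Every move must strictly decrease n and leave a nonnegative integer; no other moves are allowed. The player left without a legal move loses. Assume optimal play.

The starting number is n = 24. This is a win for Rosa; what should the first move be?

Classify positions by backward induction: terminal positions (no move available) are L. From any other position, the mover wins iff some move reaches an L.
n=0: no move → L
n=1: no move → L
n=2: W (go to 1, an L position)
n=3: W (go to 1, an L position)
n=4: L (options 2(W), 3(W) are all W)
n=5: W (go to 4, an L position)
n=6: W (go to 4, an L position)
n=7: L (sole option 6(W) is W)
n=8: W (go to 4, an L position)
n=9: L (options 3(W), 6(W), 8(W) are all W)
n=10: W (go to 9, an L position)
n=11: L (sole option 10(W) is W)
n=12: W (go to 4, an L position)
n=13: L (sole option 12(W) is W)
n=14: W (go to 7, an L position)
n=15: L (options 5(W), 10(W), 12(W), 14(W) are all W)
n=16: W (go to 15, an L position)
n=17: L (sole option 16(W) is W)
n=18: W (go to 9, an L position)
n=19: L (sole option 18(W) is W)
n=20: W (go to 15, an L position)
n=21: W (go to 7, an L position)
n=22: W (go to 11, an L position)
n=23: L (sole option 22(W) is W)
n=24: W (go to 23, an L position)
From 24, the L positions reachable in one move are: 23.

Move to 23.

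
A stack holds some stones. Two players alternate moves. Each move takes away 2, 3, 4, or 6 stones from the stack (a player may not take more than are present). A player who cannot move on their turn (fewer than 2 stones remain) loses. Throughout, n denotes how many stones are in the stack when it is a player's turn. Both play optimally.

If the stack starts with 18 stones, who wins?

The first player wins.

Use the standard recursion: the mover loses at a terminal position; elsewhere, the mover wins exactly when some move hands the opponent an L position.
n=0: no move → L
n=1: no move → L
n=2: can move to 0, which is L ⇒ W
n=3: can move to 1, which is L ⇒ W
n=4: can move to 1, which is L ⇒ W
n=5: can move to 1, which is L ⇒ W
n=6: can move to 0, which is L ⇒ W
n=7: can move to 1, which is L ⇒ W
n=8: moves to 6(W), 5(W), 4(W), 2(W); every one is W ⇒ L
n=9: moves to 7(W), 6(W), 5(W), 3(W); every one is W ⇒ L
n=10: can move to 8, which is L ⇒ W
n=11: can move to 9, which is L ⇒ W
n=12: can move to 9, which is L ⇒ W
n=13: can move to 9, which is L ⇒ W
n=14: can move to 8, which is L ⇒ W
n=15: can move to 9, which is L ⇒ W
n=16: moves to 14(W), 13(W), 12(W), 10(W); every one is W ⇒ L
n=17: moves to 15(W), 14(W), 13(W), 11(W); every one is W ⇒ L
n=18: can move to 16, which is L ⇒ W
The starting position 18 is W: the player to move should remove 2, leaving 16, handing over an L position.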